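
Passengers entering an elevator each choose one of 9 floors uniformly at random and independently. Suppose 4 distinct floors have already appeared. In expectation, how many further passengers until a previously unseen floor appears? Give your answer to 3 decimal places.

1.800

The number of passengers until the next new floor is geometric with success probability 5/9, so its mean is 9/5.
E = 9/5 = 1.8000.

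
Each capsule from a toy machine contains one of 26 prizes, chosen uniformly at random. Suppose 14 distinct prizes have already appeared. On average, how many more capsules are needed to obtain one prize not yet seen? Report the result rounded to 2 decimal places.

Each capsule yields a new prize with probability (26-14)/26 = 12/26, so the wait is geometric with mean 26/12.
E = 26/12 = 2.167.

2.17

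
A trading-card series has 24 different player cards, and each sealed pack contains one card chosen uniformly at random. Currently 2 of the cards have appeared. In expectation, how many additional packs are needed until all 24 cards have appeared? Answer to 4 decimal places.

88.5795

With k distinct cards already seen, the next new one takes an expected 24/(24-k) packs.
Sum over k = 2,...,23: E = 24/22 + 24/21 + 24/20 + ... + 24/2 + 24/1 = 88.57952.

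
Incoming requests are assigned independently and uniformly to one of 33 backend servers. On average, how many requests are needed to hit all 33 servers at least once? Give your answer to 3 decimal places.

134.930

After k distinct servers have appeared, the next request gives a new one with probability (33-k)/33, so the expected wait for the (k+1)-th is 33/(33-k).
E[T] = 33/33 + 33/32 + 33/31 + ... + 33/2 + 33/1 = 33·H_{33}.
H_{33} = 4.0888, so E[T] = 134.9303.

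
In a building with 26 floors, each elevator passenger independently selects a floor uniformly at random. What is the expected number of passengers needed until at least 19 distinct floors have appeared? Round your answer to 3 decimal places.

Going from k to k+1 distinct takes a geometric number of passengers with mean 26/(26-k).
Sum over k = 0,...,18: E = 26/26 + 26/25 + 26/24 + ... + 26/9 + 26/8 = 32.8006.

32.801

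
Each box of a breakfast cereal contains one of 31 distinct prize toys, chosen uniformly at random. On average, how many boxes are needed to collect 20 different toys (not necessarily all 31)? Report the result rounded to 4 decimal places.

With k distinct toys already seen, the next new one arrives after an expected 31/(31-k) boxes.
Sum over k = 0,...,19: E = 31/31 + 31/30 + 31/29 + ... + 31/13 + 31/12 = 31.22840.

31.2284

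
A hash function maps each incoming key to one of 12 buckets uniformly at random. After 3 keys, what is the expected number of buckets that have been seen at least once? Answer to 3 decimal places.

2.757

For each bucket, P(seen in 3 keys) = 1 - (11/12)^3 = 0.2297.
By linearity of expectation, E[distinct seen] = 12·(1 - (11/12)^3) = 2.7569.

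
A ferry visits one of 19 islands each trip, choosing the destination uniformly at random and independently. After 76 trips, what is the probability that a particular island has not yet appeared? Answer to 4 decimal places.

0.0164

On each trip the fixed island fails to appear with probability 18/19.
P(still missing after 76) = (18/19)^76 = 0.01642.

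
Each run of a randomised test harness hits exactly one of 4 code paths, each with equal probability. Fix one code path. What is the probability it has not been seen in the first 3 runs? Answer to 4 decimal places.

0.4219

Each run misses the fixed code path with probability (4-1)/4 = 3/4, independently.
P(still missing after 3) = (3/4)^3 = 0.42188.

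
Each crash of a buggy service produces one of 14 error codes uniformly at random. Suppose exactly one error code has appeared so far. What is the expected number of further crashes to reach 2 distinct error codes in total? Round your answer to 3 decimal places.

1.077

From k distinct to k+1 distinct takes on average 14/(14-k) crashes.
Only the k = 1 term is needed: E = 14/13 = 1.0769.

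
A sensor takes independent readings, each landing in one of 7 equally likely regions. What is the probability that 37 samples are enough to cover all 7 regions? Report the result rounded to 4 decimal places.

0.9767

Let A_i be the event that region i is missing after 37 samples. By inclusion–exclusion on the A_i,
P(all seen) = Σ_{j=0}^{7} (-1)^j C(7,j)((7-j)/7)^37
= 1.00000 - 0.02334 + 0.00008 - 0.00000 + 0.00000 - 0.00000 + 0.00000 - 0.00000
= 0.97674.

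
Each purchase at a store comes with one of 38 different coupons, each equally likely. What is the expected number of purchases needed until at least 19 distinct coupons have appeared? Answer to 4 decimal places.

Going from k to k+1 distinct takes a geometric number of purchases with mean 38/(38-k).
Sum over k = 0,...,18: E = 38/38 + 38/37 + 38/36 + ... + 38/21 + 38/20 = 25.84617.

25.8462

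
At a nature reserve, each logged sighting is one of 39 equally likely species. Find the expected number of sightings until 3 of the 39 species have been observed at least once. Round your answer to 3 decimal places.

3.080

Going from k to k+1 distinct takes a geometric number of sightings with mean 39/(39-k).
Sum over k = 0,...,2: E = 39/39 + 39/38 + 39/37 = 3.0804.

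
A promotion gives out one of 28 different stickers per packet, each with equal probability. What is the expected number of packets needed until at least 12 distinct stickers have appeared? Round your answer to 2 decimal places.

Going from k to k+1 distinct takes a geometric number of packets with mean 28/(28-k).
Sum over k = 0,...,11: E = 28/28 + 28/27 + 28/26 + ... + 28/18 + 28/17 = 15.300.

15.30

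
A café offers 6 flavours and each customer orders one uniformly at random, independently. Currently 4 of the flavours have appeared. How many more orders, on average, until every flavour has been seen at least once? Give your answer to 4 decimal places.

The wait to go from k to k+1 distinct flavours is geometric with mean 6/(6-k).
Sum over k = 4,...,5: E = 6/2 + 6/1 = 9.00000.

9.0000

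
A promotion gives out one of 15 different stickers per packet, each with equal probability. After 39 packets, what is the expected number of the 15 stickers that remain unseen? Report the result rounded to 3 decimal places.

1.017

For each sticker, P(unseen after 39) = (14/15)^39 = 0.0678.
By linearity of expectation, E[unseen] = 15·(14/15)^39 = 1.0175.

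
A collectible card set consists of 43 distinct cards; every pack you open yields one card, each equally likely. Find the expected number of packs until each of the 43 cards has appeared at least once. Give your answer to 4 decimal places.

187.0499

The wait to go from k to k+1 distinct cards is geometric with mean 43/(43-k).
E[T] = 43/43 + 43/42 + 43/41 + ... + 43/2 + 43/1 = 43·H_{43}.
H_{43} = 4.35000, so E[T] = 187.04994.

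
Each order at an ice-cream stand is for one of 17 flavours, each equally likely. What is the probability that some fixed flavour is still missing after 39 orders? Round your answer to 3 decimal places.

0.094

On each order the fixed flavour fails to appear with probability 16/17.
P(still missing after 39) = (16/17)^39 = 0.0940.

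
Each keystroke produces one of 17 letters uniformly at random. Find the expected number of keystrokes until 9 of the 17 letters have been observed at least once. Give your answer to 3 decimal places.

Going from k to k+1 distinct takes a geometric number of keystrokes with mean 17/(17-k).
Sum over k = 0,...,8: E = 17/17 + 17/16 + 17/15 + ... + 17/10 + 17/9 = 12.2688.

12.269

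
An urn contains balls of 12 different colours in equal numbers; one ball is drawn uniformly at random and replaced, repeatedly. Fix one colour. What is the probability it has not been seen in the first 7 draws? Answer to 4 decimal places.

On each draw the fixed colour fails to appear with probability 11/12.
P(still missing after 7) = (11/12)^7 = 0.54385.

0.5439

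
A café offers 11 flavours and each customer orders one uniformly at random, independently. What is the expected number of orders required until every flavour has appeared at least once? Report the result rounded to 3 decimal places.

Split into phases: going from k distinct to k+1 distinct takes on average 11/(11-k) orders.
E[T] = 11/11 + 11/10 + 11/9 + ... + 11/2 + 11/1 = 11·H_{11}.
H_{11} = 3.0199, so E[T] = 33.2187.

33.219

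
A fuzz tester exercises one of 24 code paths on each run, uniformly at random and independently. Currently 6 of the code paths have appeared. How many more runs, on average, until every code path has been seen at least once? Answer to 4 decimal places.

With k distinct code paths already seen, the next new one takes an expected 24/(24-k) runs.
Sum over k = 6,...,23: E = 24/18 + 24/17 + 24/16 + ... + 24/2 + 24/1 = 83.88259.

83.8826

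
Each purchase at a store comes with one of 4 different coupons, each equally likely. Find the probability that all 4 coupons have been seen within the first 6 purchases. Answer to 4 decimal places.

Let A_i be the event that coupon i is missing after 6 purchases. By inclusion–exclusion on the A_i,
P(all seen) = Σ_{j=0}^{4} (-1)^j C(4,j)((4-j)/4)^6
= 1.00000 - 0.71191 + 0.09375 - 0.00098 + 0.00000
= 0.38086.

0.3809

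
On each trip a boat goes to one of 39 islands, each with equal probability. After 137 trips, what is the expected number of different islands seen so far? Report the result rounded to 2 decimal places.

37.89

For each island, P(seen in 137 trips) = 1 - (38/39)^137 = 0.972.
By linearity of expectation, E[distinct seen] = 39·(1 - (38/39)^137) = 37.889.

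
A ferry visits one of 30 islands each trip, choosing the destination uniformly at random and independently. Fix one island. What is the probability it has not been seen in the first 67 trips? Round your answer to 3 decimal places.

Each trip misses the fixed island with probability (30-1)/30 = 29/30, independently.
P(still missing after 67) = (29/30)^67 = 0.1032.

0.103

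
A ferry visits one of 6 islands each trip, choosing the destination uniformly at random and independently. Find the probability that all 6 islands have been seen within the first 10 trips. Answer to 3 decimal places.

Let A_i be the event that island i is missing after 10 trips. By inclusion–exclusion on the A_i,
P(all seen) = Σ_{j=0}^{6} (-1)^j C(6,j)((6-j)/6)^10
= 1.0000 - 0.9690 + 0.2601 - 0.0195 + 0.0003 - 0.0000 + 0.0000
= 0.2718.

0.272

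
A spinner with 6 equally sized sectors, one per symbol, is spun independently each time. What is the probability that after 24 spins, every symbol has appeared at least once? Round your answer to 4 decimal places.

By inclusion–exclusion over which symbols are missing,
P(all seen) = Σ_{j=0}^{6} (-1)^j C(6,j)((6-j)/6)^24
= 1.00000 - 0.07547 + 0.00089 - 0.00000 + 0.00000 - 0.00000 + 0.00000
= 0.92542.

0.9254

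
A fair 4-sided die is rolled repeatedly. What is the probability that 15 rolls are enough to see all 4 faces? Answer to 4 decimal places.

Let A_i be the event that face i is missing after 15 rolls. By inclusion–exclusion on the A_i,
P(all seen) = Σ_{j=0}^{4} (-1)^j C(4,j)((4-j)/4)^15
= 1.00000 - 0.05345 + 0.00018 - 0.00000 + 0.00000
= 0.94673.

0.9467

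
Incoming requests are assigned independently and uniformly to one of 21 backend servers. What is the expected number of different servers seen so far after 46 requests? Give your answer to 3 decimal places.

For each server, P(seen in 46 requests) = 1 - (20/21)^46 = 0.8940.
By linearity of expectation, E[distinct seen] = 21·(1 - (20/21)^46) = 18.7741.

18.774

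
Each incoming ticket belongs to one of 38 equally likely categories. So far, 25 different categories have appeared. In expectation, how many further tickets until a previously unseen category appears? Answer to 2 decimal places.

The number of tickets until the next new category is geometric with success probability 13/38, so its mean is 38/13.
E = 38/13 = 2.923.

2.92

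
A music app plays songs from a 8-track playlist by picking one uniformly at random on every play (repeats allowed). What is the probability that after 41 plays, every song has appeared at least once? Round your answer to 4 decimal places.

0.9667

Let A_i be the event that song i is missing after 41 plays. By inclusion–exclusion on the A_i,
P(all seen) = Σ_{j=0}^{8} (-1)^j C(8,j)((8-j)/8)^41
= 1.00000 - 0.03353 + 0.00021 - 0.00000 + 0.00000 - 0.00000 + 0.00000 - 0.00000 + 0.00000
= 0.96668.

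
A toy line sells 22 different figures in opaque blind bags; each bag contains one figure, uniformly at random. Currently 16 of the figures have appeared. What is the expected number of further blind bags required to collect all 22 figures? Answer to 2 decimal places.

53.90

With k distinct figures already seen, the next new one takes an expected 22/(22-k) blind bags.
Sum over k = 16,...,21: E = 22/6 + 22/5 + 22/4 + 22/3 + 22/2 + 22/1 = 53.900.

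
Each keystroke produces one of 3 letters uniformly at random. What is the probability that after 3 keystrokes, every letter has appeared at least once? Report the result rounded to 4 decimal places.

By inclusion–exclusion over which letters are missing,
P(all seen) = Σ_{j=0}^{3} (-1)^j C(3,j)((3-j)/3)^3
= 1.00000 - 0.88889 + 0.11111 - 0.00000
= 0.22222.

0.2222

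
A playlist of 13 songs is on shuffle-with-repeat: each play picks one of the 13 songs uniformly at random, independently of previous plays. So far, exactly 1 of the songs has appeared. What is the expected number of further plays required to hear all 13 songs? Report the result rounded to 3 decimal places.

40.342

With k distinct songs already seen, the next new one takes an expected 13/(13-k) plays.
Sum over k = 1,...,12: E = 13/12 + 13/11 + 13/10 + ... + 13/2 + 13/1 = 40.3417.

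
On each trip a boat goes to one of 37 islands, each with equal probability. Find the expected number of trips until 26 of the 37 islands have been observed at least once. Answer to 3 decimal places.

43.723

Going from k to k+1 distinct takes a geometric number of trips with mean 37/(37-k).
Sum over k = 0,...,25: E = 37/37 + 37/36 + 37/35 + ... + 37/13 + 37/12 = 43.7232.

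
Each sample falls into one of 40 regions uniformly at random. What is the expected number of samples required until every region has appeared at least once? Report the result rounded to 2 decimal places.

171.14

Split into phases: going from k distinct to k+1 distinct takes on average 40/(40-k) samples.
E[T] = 40/40 + 40/39 + 40/38 + ... + 40/2 + 40/1 = 40·H_{40}.
H_{40} = 4.279, so E[T] = 171.142.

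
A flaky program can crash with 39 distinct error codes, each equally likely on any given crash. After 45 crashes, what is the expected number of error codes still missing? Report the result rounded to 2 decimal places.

For each error code, P(unseen after 45) = (38/39)^45 = 0.311.
By linearity of expectation, E[unseen] = 39·(38/39)^45 = 12.118.

12.12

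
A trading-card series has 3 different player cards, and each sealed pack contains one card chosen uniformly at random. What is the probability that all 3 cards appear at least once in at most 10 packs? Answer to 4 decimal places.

Let A_i be the event that card i is missing after 10 packs. By inclusion–exclusion on the A_i,
P(all seen) = Σ_{j=0}^{3} (-1)^j C(3,j)((3-j)/3)^10
= 1.00000 - 0.05202 + 0.00005 - 0.00000
= 0.94803.

0.9480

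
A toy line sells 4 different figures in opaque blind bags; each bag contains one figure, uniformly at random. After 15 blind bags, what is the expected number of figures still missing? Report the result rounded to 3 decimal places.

For each figure, P(unseen after 15) = (3/4)^15 = 0.0134.
By linearity of expectation, E[unseen] = 4·(3/4)^15 = 0.0535.

0.053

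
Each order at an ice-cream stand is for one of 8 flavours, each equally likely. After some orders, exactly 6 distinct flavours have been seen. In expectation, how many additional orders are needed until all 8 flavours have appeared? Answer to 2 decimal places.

12.00

From k distinct to k+1 distinct takes on average 8/(8-k) orders.
Sum over k = 6,...,7: E = 8/2 + 8/1 = 12.000.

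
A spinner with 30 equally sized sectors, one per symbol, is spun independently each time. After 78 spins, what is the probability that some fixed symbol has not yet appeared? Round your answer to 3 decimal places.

0.071

Each spin misses the fixed symbol with probability (30-1)/30 = 29/30, independently.
P(still missing after 78) = (29/30)^78 = 0.0711.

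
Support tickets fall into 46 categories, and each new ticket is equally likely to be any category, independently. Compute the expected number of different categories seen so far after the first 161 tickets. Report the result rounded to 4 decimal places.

44.6635

For each category, P(seen in 161 tickets) = 1 - (45/46)^161 = 0.97095.
By linearity of expectation, E[distinct seen] = 46·(1 - (45/46)^161) = 44.66352.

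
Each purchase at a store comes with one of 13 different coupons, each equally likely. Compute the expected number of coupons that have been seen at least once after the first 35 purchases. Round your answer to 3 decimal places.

For each coupon, P(seen in 35 purchases) = 1 - (12/13)^35 = 0.9393.
By linearity of expectation, E[distinct seen] = 13·(1 - (12/13)^35) = 12.2106.

12.211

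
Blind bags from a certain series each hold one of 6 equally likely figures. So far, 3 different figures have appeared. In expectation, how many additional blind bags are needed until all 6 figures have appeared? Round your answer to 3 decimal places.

The wait to go from k to k+1 distinct figures is geometric with mean 6/(6-k).
Sum over k = 3,...,5: E = 6/3 + 6/2 + 6/1 = 11.0000.

11.000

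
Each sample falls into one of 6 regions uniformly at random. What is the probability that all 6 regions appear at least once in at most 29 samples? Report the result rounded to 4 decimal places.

Let A_i be the event that region i is missing after 29 samples. By inclusion–exclusion on the A_i,
P(all seen) = Σ_{j=0}^{6} (-1)^j C(6,j)((6-j)/6)^29
= 1.00000 - 0.03033 + 0.00012 - 0.00000 + 0.00000 - 0.00000 + 0.00000
= 0.96979.

0.9698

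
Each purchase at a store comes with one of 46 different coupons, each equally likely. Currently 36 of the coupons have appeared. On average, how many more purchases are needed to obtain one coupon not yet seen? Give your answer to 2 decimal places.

4.60

Each purchase yields a new coupon with probability (46-36)/46 = 10/46, so the wait is geometric with mean 46/10.
E = 46/10 = 4.600.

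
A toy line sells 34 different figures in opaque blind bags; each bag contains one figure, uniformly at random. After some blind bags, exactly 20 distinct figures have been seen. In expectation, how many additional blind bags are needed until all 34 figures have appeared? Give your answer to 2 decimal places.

The wait to go from k to k+1 distinct figures is geometric with mean 34/(34-k).
Sum over k = 20,...,33: E = 34/14 + 34/13 + 34/12 + ... + 34/2 + 34/1 = 110.553.

110.55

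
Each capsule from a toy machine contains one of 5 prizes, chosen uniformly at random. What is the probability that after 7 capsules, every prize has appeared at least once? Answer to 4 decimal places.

0.2150

Let A_i be the event that prize i is missing after 7 capsules. By inclusion–exclusion on the A_i,
P(all seen) = Σ_{j=0}^{5} (-1)^j C(5,j)((5-j)/5)^7
= 1.00000 - 1.04858 + 0.27994 - 0.01638 + 0.00006 - 0.00000
= 0.21504.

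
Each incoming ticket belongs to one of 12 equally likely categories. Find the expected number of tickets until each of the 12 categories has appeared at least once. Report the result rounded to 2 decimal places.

After k distinct categories have appeared, the next ticket gives a new one with probability (12-k)/12, so the expected wait for the (k+1)-th is 12/(12-k).
E[T] = 12/12 + 12/11 + 12/10 + ... + 12/2 + 12/1 = 12·H_{12}.
H_{12} = 3.103, so E[T] = 37.239.

37.24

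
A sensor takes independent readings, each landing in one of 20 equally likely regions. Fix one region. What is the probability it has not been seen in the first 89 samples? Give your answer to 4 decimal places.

0.0104

Each sample misses the fixed region with probability (20-1)/20 = 19/20, independently.
P(still missing after 89) = (19/20)^89 = 0.01041.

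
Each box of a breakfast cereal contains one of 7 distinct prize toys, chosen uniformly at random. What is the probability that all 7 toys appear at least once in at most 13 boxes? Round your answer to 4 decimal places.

0.2973

Let A_i be the event that toy i is missing after 13 boxes. By inclusion–exclusion on the A_i,
P(all seen) = Σ_{j=0}^{7} (-1)^j C(7,j)((7-j)/7)^13
= 1.00000 - 0.94360 + 0.26458 - 0.02424 + 0.00058 - 0.00000 + 0.00000 - 0.00000
= 0.29731.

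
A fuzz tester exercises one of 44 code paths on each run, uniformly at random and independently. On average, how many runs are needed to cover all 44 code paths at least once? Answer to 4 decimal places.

192.3999

After k distinct code paths have appeared, the next run gives a new one with probability (44-k)/44, so the expected wait for the (k+1)-th is 44/(44-k).
E[T] = 44/44 + 44/43 + 44/42 + ... + 44/2 + 44/1 = 44·H_{44}.
H_{44} = 4.37273, so E[T] = 192.39994.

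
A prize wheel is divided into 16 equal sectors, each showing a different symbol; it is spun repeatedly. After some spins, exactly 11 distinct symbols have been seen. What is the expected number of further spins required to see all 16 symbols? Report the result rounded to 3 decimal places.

With k distinct symbols already seen, the next new one takes an expected 16/(16-k) spins.
Sum over k = 11,...,15: E = 16/5 + 16/4 + 16/3 + 16/2 + 16/1 = 36.5333.

36.533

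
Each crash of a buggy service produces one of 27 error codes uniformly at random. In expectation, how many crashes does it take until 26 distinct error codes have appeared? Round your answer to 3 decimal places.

With k distinct error codes already seen, the next new one arrives after an expected 27/(27-k) crashes.
Sum over k = 0,...,25: E = 27/27 + 27/26 + 27/25 + ... + 27/3 + 27/2 = 78.0693.

78.069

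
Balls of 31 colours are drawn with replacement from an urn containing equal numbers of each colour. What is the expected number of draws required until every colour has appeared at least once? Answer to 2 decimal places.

After k distinct colours have appeared, the next draw gives a new one with probability (31-k)/31, so the expected wait for the (k+1)-th is 31/(31-k).
E[T] = 31/31 + 31/30 + 31/29 + ... + 31/2 + 31/1 = 31·H_{31}.
H_{31} = 4.027, so E[T] = 124.845.

124.84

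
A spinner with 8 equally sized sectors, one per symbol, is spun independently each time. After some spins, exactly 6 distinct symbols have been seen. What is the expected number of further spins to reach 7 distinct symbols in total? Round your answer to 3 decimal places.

4.000

With k distinct symbols already seen, the next new one takes an expected 8/(8-k) spins.
Only the k = 6 term is needed: E = 8/2 = 4.0000.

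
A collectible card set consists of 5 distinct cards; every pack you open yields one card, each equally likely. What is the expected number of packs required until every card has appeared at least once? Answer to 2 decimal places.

The wait to go from k to k+1 distinct cards is geometric with mean 5/(5-k).
E[T] = 5/5 + 5/4 + 5/3 + 5/2 + 5/1 = 5·H_{5}.
H_{5} = 2.283, so E[T] = 11.417.

11.42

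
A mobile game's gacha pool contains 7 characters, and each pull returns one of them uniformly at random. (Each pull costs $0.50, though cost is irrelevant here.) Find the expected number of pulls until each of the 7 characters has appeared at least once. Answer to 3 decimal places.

After k distinct characters have appeared, the next pull gives a new one with probability (7-k)/7, so the expected wait for the (k+1)-th is 7/(7-k).
E[T] = 7/7 + 7/6 + 7/5 + ... + 7/2 + 7/1 = 7·H_{7}.
H_{7} = 2.5929, so E[T] = 18.1500.

18.150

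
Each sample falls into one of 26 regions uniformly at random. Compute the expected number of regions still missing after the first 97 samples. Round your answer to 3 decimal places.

0.579

For each region, P(unseen after 97) = (25/26)^97 = 0.0223.
By linearity of expectation, E[unseen] = 26·(25/26)^97 = 0.5791.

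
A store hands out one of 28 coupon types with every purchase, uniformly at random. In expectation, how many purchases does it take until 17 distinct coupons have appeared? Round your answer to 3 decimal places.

Going from k to k+1 distinct takes a geometric number of purchases with mean 28/(28-k).
Sum over k = 0,...,16: E = 28/28 + 28/27 + 28/26 + ... + 28/13 + 28/12 = 25.4042.

25.404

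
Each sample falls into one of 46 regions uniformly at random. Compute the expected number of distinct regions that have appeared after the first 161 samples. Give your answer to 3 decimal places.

44.664

For each region, P(seen in 161 samples) = 1 - (45/46)^161 = 0.9709.
By linearity of expectation, E[distinct seen] = 46·(1 - (45/46)^161) = 44.6635.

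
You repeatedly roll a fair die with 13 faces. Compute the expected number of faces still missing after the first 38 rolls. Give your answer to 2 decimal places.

0.62

For each face, P(unseen after 38) = (12/13)^38 = 0.048.
By linearity of expectation, E[unseen] = 13·(12/13)^38 = 0.621.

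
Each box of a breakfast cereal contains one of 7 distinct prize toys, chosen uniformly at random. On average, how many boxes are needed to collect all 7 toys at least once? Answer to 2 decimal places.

After k distinct toys have appeared, the next box gives a new one with probability (7-k)/7, so the expected wait for the (k+1)-th is 7/(7-k).
E[T] = 7/7 + 7/6 + 7/5 + ... + 7/2 + 7/1 = 7·H_{7}.
H_{7} = 2.593, so E[T] = 18.150.

18.15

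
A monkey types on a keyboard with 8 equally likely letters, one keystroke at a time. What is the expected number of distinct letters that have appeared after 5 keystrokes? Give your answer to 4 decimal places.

For each letter, P(seen in 5 keystrokes) = 1 - (7/8)^5 = 0.48709.
By linearity of expectation, E[distinct seen] = 8·(1 - (7/8)^5) = 3.89673.

3.8967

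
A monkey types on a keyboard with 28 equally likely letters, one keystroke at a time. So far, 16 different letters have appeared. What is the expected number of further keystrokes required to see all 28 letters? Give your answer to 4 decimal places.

86.8899

With k distinct letters already seen, the next new one takes an expected 28/(28-k) keystrokes.
Sum over k = 16,...,27: E = 28/12 + 28/11 + 28/10 + ... + 28/2 + 28/1 = 86.88990.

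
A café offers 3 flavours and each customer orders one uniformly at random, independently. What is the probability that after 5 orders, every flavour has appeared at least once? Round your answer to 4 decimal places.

0.6173

Let A_i be the event that flavour i is missing after 5 orders. By inclusion–exclusion on the A_i,
P(all seen) = Σ_{j=0}^{3} (-1)^j C(3,j)((3-j)/3)^5
= 1.00000 - 0.39506 + 0.01235 - 0.00000
= 0.61728.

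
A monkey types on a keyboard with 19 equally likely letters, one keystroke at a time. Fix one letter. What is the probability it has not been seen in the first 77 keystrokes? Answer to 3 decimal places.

On each keystroke the fixed letter fails to appear with probability 18/19.
P(still missing after 77) = (18/19)^77 = 0.0156.

0.016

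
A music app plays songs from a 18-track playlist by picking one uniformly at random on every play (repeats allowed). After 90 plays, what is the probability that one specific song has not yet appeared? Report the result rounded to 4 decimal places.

0.0058

Each play misses the fixed song with probability (18-1)/18 = 17/18, independently.
P(still missing after 90) = (17/18)^90 = 0.00583.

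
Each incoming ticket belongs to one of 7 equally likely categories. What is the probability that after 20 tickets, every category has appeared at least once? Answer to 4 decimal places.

Let A_i be the event that category i is missing after 20 tickets. By inclusion–exclusion on the A_i,
P(all seen) = Σ_{j=0}^{7} (-1)^j C(7,j)((7-j)/7)^20
= 1.00000 - 0.32075 + 0.02510 - 0.00048 + 0.00000 - 0.00000 + 0.00000 - 0.00000
= 0.70387.

0.7039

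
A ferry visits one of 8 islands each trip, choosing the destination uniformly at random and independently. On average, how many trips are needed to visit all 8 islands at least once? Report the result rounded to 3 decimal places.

21.743

The wait to go from k to k+1 distinct islands is geometric with mean 8/(8-k).
E[T] = 8/8 + 8/7 + 8/6 + ... + 8/2 + 8/1 = 8·H_{8}.
H_{8} = 2.7179, so E[T] = 21.7429.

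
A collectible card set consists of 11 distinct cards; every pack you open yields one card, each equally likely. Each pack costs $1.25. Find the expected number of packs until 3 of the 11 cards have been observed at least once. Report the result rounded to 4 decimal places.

3.3222

With k distinct cards already seen, the next new one arrives after an expected 11/(11-k) packs.
Sum over k = 0,...,2: E = 11/11 + 11/10 + 11/9 = 3.32222.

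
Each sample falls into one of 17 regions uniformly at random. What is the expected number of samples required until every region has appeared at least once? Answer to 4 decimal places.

The wait to go from k to k+1 distinct regions is geometric with mean 17/(17-k).
E[T] = 17/17 + 17/16 + 17/15 + ... + 17/2 + 17/1 = 17·H_{17}.
H_{17} = 3.43955, so E[T] = 58.47239.

58.4724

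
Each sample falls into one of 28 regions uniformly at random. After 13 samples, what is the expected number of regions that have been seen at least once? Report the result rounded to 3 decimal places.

10.549

For each region, P(seen in 13 samples) = 1 - (27/28)^13 = 0.3767.
By linearity of expectation, E[distinct seen] = 28·(1 - (27/28)^13) = 10.5485.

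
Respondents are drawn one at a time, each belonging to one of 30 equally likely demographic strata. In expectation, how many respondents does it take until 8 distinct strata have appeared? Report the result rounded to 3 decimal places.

9.125

With k distinct strata already seen, the next new one arrives after an expected 30/(30-k) respondents.
Sum over k = 0,...,7: E = 30/30 + 30/29 + 30/28 + ... + 30/24 + 30/23 = 9.1252.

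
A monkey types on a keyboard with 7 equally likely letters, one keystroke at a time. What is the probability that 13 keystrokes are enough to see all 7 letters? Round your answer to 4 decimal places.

By inclusion–exclusion over which letters are missing,
P(all seen) = Σ_{j=0}^{7} (-1)^j C(7,j)((7-j)/7)^13
= 1.00000 - 0.94360 + 0.26458 - 0.02424 + 0.00058 - 0.00000 + 0.00000 - 0.00000
= 0.29731.

0.2973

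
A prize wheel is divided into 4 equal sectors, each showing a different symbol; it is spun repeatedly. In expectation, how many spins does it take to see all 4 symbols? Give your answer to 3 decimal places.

Split into phases: going from k distinct to k+1 distinct takes on average 4/(4-k) spins.
E[T] = 4/4 + 4/3 + 4/2 + 4/1 = 4·H_{4}.
H_{4} = 2.0833, so E[T] = 8.3333.

8.333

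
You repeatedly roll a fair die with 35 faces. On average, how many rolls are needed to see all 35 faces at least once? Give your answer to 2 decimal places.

145.14

After k distinct faces have appeared, the next roll gives a new one with probability (35-k)/35, so the expected wait for the (k+1)-th is 35/(35-k).
E[T] = 35/35 + 35/34 + 35/33 + ... + 35/2 + 35/1 = 35·H_{35}.
H_{35} = 4.147, so E[T] = 145.137.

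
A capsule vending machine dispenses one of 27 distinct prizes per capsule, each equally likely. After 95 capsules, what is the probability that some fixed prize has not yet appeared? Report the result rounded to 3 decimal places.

Each capsule misses the fixed prize with probability (27-1)/27 = 26/27, independently.
P(still missing after 95) = (26/27)^95 = 0.0277.

0.028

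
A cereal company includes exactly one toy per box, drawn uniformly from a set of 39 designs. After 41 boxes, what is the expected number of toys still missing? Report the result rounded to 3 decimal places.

For each toy, P(unseen after 41) = (38/39)^41 = 0.3447.
By linearity of expectation, E[unseen] = 39·(38/39)^41 = 13.4445.

13.444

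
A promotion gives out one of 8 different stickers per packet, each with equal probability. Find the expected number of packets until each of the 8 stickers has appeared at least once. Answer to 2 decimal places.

21.74

Split into phases: going from k distinct to k+1 distinct takes on average 8/(8-k) packets.
E[T] = 8/8 + 8/7 + 8/6 + ... + 8/2 + 8/1 = 8·H_{8}.
H_{8} = 2.718, so E[T] = 21.743.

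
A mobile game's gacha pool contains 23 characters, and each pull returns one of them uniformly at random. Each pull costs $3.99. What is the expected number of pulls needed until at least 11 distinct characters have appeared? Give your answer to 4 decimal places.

14.5149

With k distinct characters already seen, the next new one arrives after an expected 23/(23-k) pulls.
Sum over k = 0,...,10: E = 23/23 + 23/22 + 23/21 + ... + 23/14 + 23/13 = 14.51486.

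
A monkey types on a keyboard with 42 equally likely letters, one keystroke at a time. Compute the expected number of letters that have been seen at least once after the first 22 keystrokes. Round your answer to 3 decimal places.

17.282

For each letter, P(seen in 22 keystrokes) = 1 - (41/42)^22 = 0.4115.
By linearity of expectation, E[distinct seen] = 42·(1 - (41/42)^22) = 17.2822.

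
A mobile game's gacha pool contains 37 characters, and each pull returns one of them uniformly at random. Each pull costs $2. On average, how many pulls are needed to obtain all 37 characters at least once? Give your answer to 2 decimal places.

155.46

The wait to go from k to k+1 distinct characters is geometric with mean 37/(37-k).
E[T] = 37/37 + 37/36 + 37/35 + ... + 37/2 + 37/1 = 37·H_{37}.
H_{37} = 4.202, so E[T] = 155.459.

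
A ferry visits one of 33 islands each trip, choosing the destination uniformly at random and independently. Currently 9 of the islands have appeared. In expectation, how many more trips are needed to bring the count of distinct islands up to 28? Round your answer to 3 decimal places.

With k distinct islands already seen, the next new one takes an expected 33/(33-k) trips.
Sum over k = 9,...,27: E = 33/24 + 33/23 + 33/22 + ... + 33/7 + 33/6 = 49.2566.

49.257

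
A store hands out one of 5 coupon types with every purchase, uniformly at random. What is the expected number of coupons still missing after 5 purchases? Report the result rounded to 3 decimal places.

1.638

For each coupon, P(unseen after 5) = (4/5)^5 = 0.3277.
By linearity of expectation, E[unseen] = 5·(4/5)^5 = 1.6384.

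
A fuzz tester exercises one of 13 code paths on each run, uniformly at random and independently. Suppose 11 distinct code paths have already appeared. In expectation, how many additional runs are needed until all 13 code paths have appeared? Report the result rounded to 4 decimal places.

19.5000

The wait to go from k to k+1 distinct code paths is geometric with mean 13/(13-k).
Sum over k = 11,...,12: E = 13/2 + 13/1 = 19.50000.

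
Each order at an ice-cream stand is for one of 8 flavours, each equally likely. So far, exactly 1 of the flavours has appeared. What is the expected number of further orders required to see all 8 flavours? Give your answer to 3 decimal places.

With k distinct flavours already seen, the next new one takes an expected 8/(8-k) orders.
Sum over k = 1,...,7: E = 8/7 + 8/6 + 8/5 + ... + 8/2 + 8/1 = 20.7429.

20.743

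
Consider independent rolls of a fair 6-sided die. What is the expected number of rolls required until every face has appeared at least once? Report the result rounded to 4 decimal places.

14.7000

The wait to go from k to k+1 distinct faces is geometric with mean 6/(6-k).
E[T] = 6/6 + 6/5 + 6/4 + 6/3 + 6/2 + 6/1 = 6·H_{6}.
H_{6} = 2.45000, so E[T] = 14.70000.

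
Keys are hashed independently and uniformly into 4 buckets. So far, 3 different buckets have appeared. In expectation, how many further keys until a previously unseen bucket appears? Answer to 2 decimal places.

The number of keys until the next new bucket is geometric with success probability 1/4, so its mean is 4/1.
E = 4/1 = 4.000.

4.00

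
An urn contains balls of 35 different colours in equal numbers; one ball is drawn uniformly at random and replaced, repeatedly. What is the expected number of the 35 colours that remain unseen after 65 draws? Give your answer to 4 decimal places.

5.3183

For each colour, P(unseen after 65) = (34/35)^65 = 0.15195.
By linearity of expectation, E[unseen] = 35·(34/35)^65 = 5.31832.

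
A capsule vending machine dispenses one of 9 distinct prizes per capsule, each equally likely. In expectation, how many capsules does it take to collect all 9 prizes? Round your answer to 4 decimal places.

25.4607

Split into phases: going from k distinct to k+1 distinct takes on average 9/(9-k) capsules.
E[T] = 9/9 + 9/8 + 9/7 + ... + 9/2 + 9/1 = 9·H_{9}.
H_{9} = 2.82897, so E[T] = 25.46071.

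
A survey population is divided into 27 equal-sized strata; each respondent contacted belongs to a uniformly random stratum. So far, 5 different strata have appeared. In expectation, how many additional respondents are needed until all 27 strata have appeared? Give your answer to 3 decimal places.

99.652

The wait to go from k to k+1 distinct strata is geometric with mean 27/(27-k).
Sum over k = 5,...,26: E = 27/22 + 27/21 + 27/20 + ... + 27/2 + 27/1 = 99.6520.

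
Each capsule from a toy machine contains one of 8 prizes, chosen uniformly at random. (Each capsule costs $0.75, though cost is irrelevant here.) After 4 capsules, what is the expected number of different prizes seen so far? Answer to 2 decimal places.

3.31

For each prize, P(seen in 4 capsules) = 1 - (7/8)^4 = 0.414.
By linearity of expectation, E[distinct seen] = 8·(1 - (7/8)^4) = 3.311.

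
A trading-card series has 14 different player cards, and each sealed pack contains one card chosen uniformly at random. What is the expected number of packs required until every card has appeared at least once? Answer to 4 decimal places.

45.5219

Split into phases: going from k distinct to k+1 distinct takes on average 14/(14-k) packs.
E[T] = 14/14 + 14/13 + 14/12 + ... + 14/2 + 14/1 = 14·H_{14}.
H_{14} = 3.25156, so E[T] = 45.52187.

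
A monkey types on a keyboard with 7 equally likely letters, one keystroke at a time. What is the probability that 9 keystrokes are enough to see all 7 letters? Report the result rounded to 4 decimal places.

0.0577

Let A_i be the event that letter i is missing after 9 keystrokes. By inclusion–exclusion on the A_i,
P(all seen) = Σ_{j=0}^{7} (-1)^j C(7,j)((7-j)/7)^9
= 1.00000 - 1.74814 + 1.01641 - 0.22737 + 0.01707 - 0.00027 + 0.00000 - 0.00000
= 0.05770.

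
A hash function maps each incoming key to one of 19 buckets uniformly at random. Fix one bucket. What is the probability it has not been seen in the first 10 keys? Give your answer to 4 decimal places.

On each key the fixed bucket fails to appear with probability 18/19.
P(still missing after 10) = (18/19)^10 = 0.58236.

0.5824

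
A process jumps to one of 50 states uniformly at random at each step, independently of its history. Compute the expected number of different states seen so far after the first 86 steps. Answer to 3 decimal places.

For each state, P(seen in 86 steps) = 1 - (49/50)^86 = 0.8240.
By linearity of expectation, E[distinct seen] = 50·(1 - (49/50)^86) = 41.2014.

41.201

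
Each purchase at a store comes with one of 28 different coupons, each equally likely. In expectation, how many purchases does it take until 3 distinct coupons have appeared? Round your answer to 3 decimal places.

Going from k to k+1 distinct takes a geometric number of purchases with mean 28/(28-k).
Sum over k = 0,...,2: E = 28/28 + 28/27 + 28/26 = 3.1140.

3.114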